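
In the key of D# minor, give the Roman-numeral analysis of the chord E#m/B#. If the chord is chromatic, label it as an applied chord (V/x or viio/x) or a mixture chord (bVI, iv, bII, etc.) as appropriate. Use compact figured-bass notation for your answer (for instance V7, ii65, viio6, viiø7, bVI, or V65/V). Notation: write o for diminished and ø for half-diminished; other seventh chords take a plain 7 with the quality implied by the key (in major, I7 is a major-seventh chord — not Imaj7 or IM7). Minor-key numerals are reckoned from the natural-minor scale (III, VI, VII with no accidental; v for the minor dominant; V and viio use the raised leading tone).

The pitches E#-G#-B# form a minor triad rooted on E#.
E# is the second degree of D# minor. This is the minor supertonic, borrowed from the parallel major (the Dorian ii).
With B# in the bass the chord is in second inversion, so the figured bass is 64.

ii64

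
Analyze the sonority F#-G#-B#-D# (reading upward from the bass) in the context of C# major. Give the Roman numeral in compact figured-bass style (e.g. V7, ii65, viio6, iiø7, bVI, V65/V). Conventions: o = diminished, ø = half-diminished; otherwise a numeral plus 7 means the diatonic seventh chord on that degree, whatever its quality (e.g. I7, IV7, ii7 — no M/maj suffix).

V42

The pitches G#-B#-D#-F# form a dominant seventh chord rooted on G#.
G# is scale degree 5 in C# major, and a dominant seventh chord on that degree is written V7.
With F# in the bass the chord is in third inversion, so the figured bass is 42.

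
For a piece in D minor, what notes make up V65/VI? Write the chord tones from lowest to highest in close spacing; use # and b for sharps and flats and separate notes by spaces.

The slash means an applied dominant: we want the dominant of VI. In D minor, VI is Bb major, and its dominant is built on F.
Building a dominant seventh chord on F gives F-A-C-Eb.
The figured bass 65 indicates first inversion, placing the third (A) in the bass: A-C-Eb-F.

A C Eb F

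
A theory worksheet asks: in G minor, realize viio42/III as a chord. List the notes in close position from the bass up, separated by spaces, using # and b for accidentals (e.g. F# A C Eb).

Gb A C Eb

viio42/III is a secondary leading-tone chord. The target III is Bb in G minor; the applied chord is rooted a semitone below, on A.
Building a fully diminished seventh chord on A gives A-C-Eb-Gb.
The figured bass 42 indicates third inversion, placing the seventh (Gb) in the bass: Gb-A-C-Eb.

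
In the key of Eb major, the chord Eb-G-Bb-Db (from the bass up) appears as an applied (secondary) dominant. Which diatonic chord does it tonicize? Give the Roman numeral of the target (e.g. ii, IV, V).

The chord is a dominant seventh chord on Eb.
A dominant resolves down a perfect fifth: Eb → Ab. In Eb major, Ab is scale degree 4, i.e. IV.

IV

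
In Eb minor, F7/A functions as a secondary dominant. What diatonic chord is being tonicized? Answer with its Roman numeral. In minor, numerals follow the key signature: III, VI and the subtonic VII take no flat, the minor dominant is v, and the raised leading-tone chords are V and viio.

V

The chord is a dominant seventh chord on F.
A dominant resolves down a perfect fifth: F → Bb. In Eb minor, Bb is scale degree 5, i.e. V.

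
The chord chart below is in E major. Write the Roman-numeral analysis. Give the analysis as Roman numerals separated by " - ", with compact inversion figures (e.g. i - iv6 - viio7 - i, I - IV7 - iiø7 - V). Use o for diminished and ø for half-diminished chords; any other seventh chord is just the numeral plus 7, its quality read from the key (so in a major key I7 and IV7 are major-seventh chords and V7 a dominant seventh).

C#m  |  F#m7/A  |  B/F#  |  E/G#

C#m: minor triad on C# = scale degree 6 → vi.
F#m7/A: root F# is the supertonic; minor seventh chord there is ii65.
B/F#: major triad on B = scale degree 5 → V64.
E/G# has root E, degree 1 in E major, so I6.

vi - ii65 - V64 - I6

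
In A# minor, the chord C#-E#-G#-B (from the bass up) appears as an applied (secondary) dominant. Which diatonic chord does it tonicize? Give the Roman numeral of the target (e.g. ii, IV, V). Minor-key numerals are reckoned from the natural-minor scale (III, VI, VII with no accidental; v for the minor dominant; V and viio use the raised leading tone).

VI

The chord is a dominant seventh chord on C#.
A dominant resolves down a perfect fifth: C# → F#. In A# minor, F# is scale degree 6, i.e. VI.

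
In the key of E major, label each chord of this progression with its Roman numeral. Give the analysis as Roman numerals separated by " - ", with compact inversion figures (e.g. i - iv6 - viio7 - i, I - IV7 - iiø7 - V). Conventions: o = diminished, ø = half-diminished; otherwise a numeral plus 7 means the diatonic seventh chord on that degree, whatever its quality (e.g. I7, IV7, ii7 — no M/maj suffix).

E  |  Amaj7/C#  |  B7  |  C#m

I - IV65 - V7 - vi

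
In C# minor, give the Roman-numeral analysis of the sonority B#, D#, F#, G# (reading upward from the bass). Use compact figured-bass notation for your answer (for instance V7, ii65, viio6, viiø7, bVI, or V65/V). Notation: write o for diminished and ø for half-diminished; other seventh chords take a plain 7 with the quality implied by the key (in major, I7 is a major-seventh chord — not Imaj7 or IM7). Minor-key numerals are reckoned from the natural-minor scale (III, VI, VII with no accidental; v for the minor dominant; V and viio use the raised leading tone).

V65

Stacked in thirds the chord is G#-B#-D#-F#: a dominant seventh chord on G#.
G# is scale degree 5 in C# minor, and a dominant seventh chord on that degree is written V7.
With B# in the bass the chord is in first inversion, so the figured bass is 65.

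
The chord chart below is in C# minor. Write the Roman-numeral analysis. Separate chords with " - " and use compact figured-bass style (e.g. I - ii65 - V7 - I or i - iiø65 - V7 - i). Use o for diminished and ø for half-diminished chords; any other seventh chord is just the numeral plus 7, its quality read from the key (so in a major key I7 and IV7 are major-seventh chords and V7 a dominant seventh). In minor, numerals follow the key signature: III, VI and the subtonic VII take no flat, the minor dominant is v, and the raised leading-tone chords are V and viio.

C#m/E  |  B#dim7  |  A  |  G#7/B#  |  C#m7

i6 - viio7 - VI - V65 - i7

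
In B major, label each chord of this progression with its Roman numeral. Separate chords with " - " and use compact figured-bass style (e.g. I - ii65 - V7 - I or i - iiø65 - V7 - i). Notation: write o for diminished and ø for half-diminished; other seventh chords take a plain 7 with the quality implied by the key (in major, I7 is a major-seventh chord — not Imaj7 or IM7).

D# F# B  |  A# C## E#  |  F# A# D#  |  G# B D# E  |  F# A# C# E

D#-F#-B has root B, degree 1 in B major, so I6.
A#-C##-E# is the secondary dominant of iii (major triad on A#): V/iii.
F#-A#-D#: minor triad on D# = scale degree 3 → iii6.
G#-B-D#-E has root E, degree 4 in B major, so IV65.
F#-A#-C#-E has root F#, degree 5 in B major, so V7.

I6 - V/iii - iii6 - IV65 - V7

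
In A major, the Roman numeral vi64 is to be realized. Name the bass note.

vi in A major has root F#; the chord is F#-A-C#.
The figure 64 means second inversion — the fifth is in the bass.

C#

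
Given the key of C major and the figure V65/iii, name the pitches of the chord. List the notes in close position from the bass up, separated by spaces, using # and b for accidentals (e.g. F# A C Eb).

The slash means an applied dominant: we want the dominant of iii. In C major, iii is E minor, and its dominant is built on B.
Building a dominant seventh chord on B gives B-D#-F#-A.
With the 65 figure the chord is in first inversion; from the bass D# upward in close position it reads D#-F#-A-B.

D# F# A B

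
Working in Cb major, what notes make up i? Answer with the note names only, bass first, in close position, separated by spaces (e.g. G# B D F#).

i is the minor tonic, borrowed from the parallel minor. In Cb major that root is Cb.
So the chord is Cb-Ebb-Gb.

Cb Ebb Gb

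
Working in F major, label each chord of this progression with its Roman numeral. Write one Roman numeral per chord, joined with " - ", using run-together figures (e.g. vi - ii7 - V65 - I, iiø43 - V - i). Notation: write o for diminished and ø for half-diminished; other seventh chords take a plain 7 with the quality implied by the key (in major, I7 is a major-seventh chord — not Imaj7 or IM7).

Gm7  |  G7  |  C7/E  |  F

ii7 - V7/V - V65 - I

Gm7: root G is the supertonic; minor seventh chord there is ii7.
G7: a dominant seventh chord on G, the applied dominant of V → V7/V.
C7/E has root C, degree 5 in F major, so V65.
F: root F is the tonic; major triad there is I.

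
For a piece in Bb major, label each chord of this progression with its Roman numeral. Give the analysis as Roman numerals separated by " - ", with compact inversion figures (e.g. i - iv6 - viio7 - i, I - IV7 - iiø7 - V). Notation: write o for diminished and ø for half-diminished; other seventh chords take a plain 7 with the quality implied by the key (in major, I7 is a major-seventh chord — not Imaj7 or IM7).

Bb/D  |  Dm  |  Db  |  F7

Bb/D has root Bb, degree 1 in Bb major, so I6.
Dm: minor triad on D = scale degree 3 → iii.
Db: major triad on Db — chromatic; bIII (borrowed from the parallel minor).
F7: dominant seventh chord on F = scale degree 5 → V7.

I6 - iii - bIII - V7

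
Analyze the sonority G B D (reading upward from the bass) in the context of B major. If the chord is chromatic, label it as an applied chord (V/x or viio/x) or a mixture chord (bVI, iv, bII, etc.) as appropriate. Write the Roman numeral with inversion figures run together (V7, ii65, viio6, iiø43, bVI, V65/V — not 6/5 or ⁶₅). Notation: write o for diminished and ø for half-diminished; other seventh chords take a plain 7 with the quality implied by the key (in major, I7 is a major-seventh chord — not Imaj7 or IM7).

bVI

Stacked in thirds the chord is G-B-D: a major triad on G.
G is the lowered sixth degree of B major (diatonic 6 would be G#). This is a major triad on the lowered sixth degree, borrowed from the parallel minor.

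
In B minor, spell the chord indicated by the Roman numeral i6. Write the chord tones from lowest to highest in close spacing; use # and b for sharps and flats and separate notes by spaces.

The numeral's case and figure indicate a minor triad. In B minor its root, the tonic, is B.
That chord is spelled B-D-F#.
With the 6 figure the chord is in first inversion; from the bass D upward in close position it reads D-F#-B.

D F# B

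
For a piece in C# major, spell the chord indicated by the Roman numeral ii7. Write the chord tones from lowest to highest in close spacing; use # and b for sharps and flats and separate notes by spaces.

The numeral's case and figure indicate a minor seventh chord. In C# major its root, the second degree, is D#.
That chord is spelled D#-F#-A#-C#.

D# F# A# C#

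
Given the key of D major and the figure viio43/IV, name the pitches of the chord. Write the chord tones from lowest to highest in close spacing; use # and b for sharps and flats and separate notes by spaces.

The slash marks an applied leading-tone chord: viio of IV. In D major, IV is G, so the leading tone to it is F#, a half step below.
Building a fully diminished seventh chord on F# gives F#-A-C-Eb.
The figured bass 43 indicates second inversion, placing the fifth (C) in the bass: C-Eb-F#-A.

C Eb F# A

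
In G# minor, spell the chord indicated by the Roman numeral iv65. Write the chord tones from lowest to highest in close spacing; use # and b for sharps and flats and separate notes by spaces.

In G# minor, the fourth degree is C#, and the diatonic chord built there is a minor seventh chord.
Stacking thirds from C# gives C#-E-G#-B.
With the 65 figure the chord is in first inversion; from the bass E upward in close position it reads E-G#-B-C#.

E G# B C#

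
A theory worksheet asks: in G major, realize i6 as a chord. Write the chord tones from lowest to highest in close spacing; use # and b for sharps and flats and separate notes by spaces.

Bb D G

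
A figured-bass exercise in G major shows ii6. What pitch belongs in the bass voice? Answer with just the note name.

C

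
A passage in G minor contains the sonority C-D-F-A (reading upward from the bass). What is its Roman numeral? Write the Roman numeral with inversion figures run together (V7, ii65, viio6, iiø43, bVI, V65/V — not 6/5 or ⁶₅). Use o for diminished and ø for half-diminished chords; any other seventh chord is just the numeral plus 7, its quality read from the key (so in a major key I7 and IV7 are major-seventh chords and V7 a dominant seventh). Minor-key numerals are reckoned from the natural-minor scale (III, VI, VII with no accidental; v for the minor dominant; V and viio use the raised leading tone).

The pitches D-F-A-C form a minor seventh chord rooted on D.
In G minor, D is the dominant; the diatonic minor seventh chord there is v7.
With C in the bass the chord is in third inversion, so the figured bass is 42.

v42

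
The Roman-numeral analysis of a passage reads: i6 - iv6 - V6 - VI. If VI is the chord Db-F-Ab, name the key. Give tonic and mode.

F minor

The anchor chord is a major triad on Db, labeled VI.
If Db is scale degree 6 and the mode makes that degree carry a major triad, the tonic is F and the mode is minor.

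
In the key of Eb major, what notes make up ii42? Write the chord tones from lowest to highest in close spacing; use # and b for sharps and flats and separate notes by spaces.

The numeral's case and figure indicate a minor seventh chord. In Eb major its root, the second degree, is F.
That chord is spelled F-Ab-C-Eb.
The figured bass 42 indicates third inversion, placing the seventh (Eb) in the bass: Eb-F-Ab-C.

Eb F Ab C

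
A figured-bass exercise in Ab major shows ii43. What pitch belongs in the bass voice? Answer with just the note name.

ii in Ab major has root Bb; the chord is Bb-Db-F-Ab.
The figure 43 means second inversion — the fifth is in the bass.

F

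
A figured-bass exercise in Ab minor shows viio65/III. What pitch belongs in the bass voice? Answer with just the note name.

The applied chord viio65/III is rooted on Bb: Bb-Db-Fb-Abb.
The figure 65 means first inversion — the third is in the bass.

Db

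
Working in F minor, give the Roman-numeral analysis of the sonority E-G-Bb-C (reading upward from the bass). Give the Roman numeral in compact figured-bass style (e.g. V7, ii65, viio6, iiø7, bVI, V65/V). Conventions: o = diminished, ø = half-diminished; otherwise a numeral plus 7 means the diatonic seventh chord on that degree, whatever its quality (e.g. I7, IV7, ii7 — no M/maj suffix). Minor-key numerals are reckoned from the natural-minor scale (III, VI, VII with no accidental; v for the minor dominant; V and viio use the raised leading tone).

V65

Stacked in thirds the chord is C-E-G-Bb: a dominant seventh chord on C.
C is scale degree 5 in F minor, and a dominant seventh chord on that degree is written V7.
With E in the bass the chord is in first inversion, so the figured bass is 65.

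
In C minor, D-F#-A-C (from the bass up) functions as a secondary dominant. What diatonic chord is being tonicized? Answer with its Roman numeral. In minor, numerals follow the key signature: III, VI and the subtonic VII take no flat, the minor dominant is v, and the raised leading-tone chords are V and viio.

V

The chord is a dominant seventh chord on D.
A dominant resolves down a perfect fifth: D → G. In C minor, G is scale degree 5, i.e. V.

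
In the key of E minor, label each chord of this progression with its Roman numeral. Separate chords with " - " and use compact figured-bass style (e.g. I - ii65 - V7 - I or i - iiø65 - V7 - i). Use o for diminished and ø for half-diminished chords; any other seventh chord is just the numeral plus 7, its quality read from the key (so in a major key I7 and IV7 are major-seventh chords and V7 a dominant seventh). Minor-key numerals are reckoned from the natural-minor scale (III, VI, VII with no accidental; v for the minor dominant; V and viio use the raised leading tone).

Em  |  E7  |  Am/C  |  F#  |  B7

i - V7/iv - iv6 - V/V - V7

Em: root E is the tonic; minor triad there is i.
E7 is the secondary dominant of iv (dominant seventh chord on E): V7/iv.
Am/C has root A, degree 4 in E minor, so iv6.
F#: chromatic; F# is V of V, so V/V.
B7: dominant seventh chord on B = scale degree 5 → V7.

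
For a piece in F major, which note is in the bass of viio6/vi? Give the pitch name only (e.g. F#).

The applied chord viio6/vi is rooted on C#: C#-E-G.
The figure 6 means first inversion — the third is in the bass.

E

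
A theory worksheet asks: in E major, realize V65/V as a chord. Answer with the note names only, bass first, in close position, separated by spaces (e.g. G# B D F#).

A# C# E F#

The slash means an applied dominant: we want the dominant of V. In E major, V is B major, and its dominant is built on F#.
Building a dominant seventh chord on F# gives F#-A#-C#-E.
The figured bass 65 indicates first inversion, placing the third (A#) in the bass: A#-C#-E-F#.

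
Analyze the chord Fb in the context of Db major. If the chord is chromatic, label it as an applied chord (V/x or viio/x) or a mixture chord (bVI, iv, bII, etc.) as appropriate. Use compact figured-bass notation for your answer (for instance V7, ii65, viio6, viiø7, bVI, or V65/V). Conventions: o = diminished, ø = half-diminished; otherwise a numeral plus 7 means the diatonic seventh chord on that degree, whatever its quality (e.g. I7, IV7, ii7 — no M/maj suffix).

Stacked in thirds the chord is Fb-Ab-Cb: a major triad on Fb.
Fb is the lowered third degree of Db major (diatonic 3 would be F). This is a major triad on the lowered third degree, borrowed from the parallel minor.

bIII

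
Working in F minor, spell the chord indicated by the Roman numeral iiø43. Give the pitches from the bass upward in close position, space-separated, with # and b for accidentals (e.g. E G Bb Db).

Db F G Bb

In F minor, the second degree is G, and the diatonic chord built there is a half-diminished seventh chord.
Stacking thirds from G gives G-Bb-Db-F.
The figured bass 43 indicates second inversion, placing the fifth (Db) in the bass: Db-F-G-Bb.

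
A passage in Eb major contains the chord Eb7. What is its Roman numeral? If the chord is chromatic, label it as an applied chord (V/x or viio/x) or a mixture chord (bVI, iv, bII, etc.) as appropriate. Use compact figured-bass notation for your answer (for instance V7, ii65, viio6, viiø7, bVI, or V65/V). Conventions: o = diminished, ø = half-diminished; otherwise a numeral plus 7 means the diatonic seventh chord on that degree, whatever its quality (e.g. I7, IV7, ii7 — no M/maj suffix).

V7/IV

The pitches Eb-G-Bb-Db form a dominant seventh chord rooted on Eb.
Eb is not a diatonic chord root with this quality in Eb major, but it lies a perfect fifth above Ab (IV), so the chord functions as an applied dominant of IV.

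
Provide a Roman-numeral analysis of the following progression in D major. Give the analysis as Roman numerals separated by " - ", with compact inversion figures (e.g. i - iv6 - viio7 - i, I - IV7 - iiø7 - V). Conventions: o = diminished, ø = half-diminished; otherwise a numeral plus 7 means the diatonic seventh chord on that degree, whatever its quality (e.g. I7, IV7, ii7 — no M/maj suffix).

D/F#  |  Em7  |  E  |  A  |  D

D/F# has root D, degree 1 in D major, so I6.
Em7 has root E, degree 2 in D major, so ii7.
E: chromatic; E is V of V, so V/V.
A: root A is the dominant; major triad there is V.
D has root D, degree 1 in D major, so I.

I6 - ii7 - V/V - V - I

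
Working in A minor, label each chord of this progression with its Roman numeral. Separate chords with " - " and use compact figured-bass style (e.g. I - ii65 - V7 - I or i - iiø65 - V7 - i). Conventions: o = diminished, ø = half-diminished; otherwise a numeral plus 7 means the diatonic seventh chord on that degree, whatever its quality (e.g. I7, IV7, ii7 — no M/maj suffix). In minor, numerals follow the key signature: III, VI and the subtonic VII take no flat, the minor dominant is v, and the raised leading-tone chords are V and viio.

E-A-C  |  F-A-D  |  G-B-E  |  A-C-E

i64 - iv6 - v6 - i

E-A-C: root A is the tonic; minor triad there is i64.
F-A-D: minor triad on D = scale degree 4 → iv6.
G-B-E: minor triad on E = scale degree 5 → v6.
A-C-E: root A is the tonic; minor triad there is i.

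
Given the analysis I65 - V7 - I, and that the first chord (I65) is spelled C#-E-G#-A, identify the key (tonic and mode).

A major

I65 is given as C#-E-G#-A — a major seventh chord with root A.
If A is scale degree 1 and the mode makes that degree carry a major seventh chord, the tonic is A and the mode is major.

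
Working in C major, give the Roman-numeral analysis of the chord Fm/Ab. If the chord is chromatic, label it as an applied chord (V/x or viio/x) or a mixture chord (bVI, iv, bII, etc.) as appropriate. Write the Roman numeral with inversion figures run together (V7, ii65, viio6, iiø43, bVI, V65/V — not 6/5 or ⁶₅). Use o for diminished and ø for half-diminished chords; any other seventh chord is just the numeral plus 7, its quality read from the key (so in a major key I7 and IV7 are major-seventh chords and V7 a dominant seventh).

Stacked in thirds the chord is F-Ab-C: a minor triad on F.
F is the fourth degree of C major. This is the minor subdominant, borrowed from the parallel minor.
With Ab in the bass the chord is in first inversion, so the figured bass is 6.

iv6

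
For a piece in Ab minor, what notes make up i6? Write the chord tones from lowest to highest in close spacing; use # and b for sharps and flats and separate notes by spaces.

Cb Eb Ab

In Ab minor, scale degree 1 is Ab, and the diatonic chord built there is a minor triad.
That chord is spelled Ab-Cb-Eb.
The figured bass 6 indicates first inversion, placing the third (Cb) in the bass: Cb-Eb-Ab.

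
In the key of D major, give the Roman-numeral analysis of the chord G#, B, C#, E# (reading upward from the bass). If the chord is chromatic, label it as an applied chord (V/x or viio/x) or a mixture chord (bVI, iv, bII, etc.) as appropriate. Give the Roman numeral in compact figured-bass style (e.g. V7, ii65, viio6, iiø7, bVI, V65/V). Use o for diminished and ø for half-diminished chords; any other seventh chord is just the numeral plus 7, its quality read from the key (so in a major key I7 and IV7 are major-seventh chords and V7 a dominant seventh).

V43/iii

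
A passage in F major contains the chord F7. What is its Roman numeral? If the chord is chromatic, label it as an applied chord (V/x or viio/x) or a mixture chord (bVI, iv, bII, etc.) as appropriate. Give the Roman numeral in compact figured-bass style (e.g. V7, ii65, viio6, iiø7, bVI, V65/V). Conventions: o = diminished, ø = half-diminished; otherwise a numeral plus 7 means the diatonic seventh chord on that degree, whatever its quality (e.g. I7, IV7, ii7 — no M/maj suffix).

V7/IV

The pitches F-A-C-Eb form a dominant seventh chord rooted on F.
F is not a diatonic chord root with this quality in F major, but it lies a perfect fifth above Bb (IV), so the chord functions as an applied dominant of IV.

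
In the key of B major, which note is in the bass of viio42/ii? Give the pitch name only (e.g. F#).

A

The applied chord viio42/ii is rooted on B#: B#-D#-F#-A.
The figure 42 means third inversion — the seventh is in the bass.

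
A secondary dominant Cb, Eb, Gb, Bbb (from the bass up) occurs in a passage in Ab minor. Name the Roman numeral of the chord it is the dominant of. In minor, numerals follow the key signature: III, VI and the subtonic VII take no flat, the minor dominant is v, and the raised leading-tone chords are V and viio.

The chord is a dominant seventh chord on Cb.
A dominant resolves down a perfect fifth: Cb → Fb. In Ab minor, Fb is scale degree 6, i.e. VI.

VI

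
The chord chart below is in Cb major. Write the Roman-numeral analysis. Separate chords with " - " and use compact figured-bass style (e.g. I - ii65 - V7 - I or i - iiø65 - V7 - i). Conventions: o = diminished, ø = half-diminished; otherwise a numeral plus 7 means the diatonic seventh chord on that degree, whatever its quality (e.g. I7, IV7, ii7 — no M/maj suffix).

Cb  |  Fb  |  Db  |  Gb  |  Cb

Cb has root Cb, degree 1 in Cb major, so I.
Fb: root Fb is the subdominant; major triad there is IV.
Db: chromatic; Db is V of V, so V/V.
Gb: root Gb is the dominant; major triad there is V.
Cb: root Cb is the tonic; major triad there is I.

I - IV - V/V - V - I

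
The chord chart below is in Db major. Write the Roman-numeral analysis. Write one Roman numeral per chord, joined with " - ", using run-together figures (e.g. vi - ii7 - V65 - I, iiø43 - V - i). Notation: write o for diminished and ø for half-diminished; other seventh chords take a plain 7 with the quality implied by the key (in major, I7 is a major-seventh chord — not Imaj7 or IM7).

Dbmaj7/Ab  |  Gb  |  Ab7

I43 - IV - V7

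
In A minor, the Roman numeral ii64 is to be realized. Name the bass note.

F#

ii in A minor has root B; the chord is B-D-F#.
The figure 64 means second inversion — the fifth is in the bass.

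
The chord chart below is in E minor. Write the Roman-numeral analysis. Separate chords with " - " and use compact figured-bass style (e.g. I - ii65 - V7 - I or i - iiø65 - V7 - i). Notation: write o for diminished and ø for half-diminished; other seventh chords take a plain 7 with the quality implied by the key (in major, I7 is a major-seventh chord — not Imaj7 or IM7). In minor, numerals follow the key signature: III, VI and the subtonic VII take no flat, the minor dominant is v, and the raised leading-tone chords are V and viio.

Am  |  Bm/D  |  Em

iv - v6 - i

Am: minor triad on A = scale degree 4 → iv.
Bm/D: minor triad on B = scale degree 5 → v6.
Em: minor triad on E = scale degree 1 → i.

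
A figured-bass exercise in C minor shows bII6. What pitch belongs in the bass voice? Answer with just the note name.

bII in C minor has root Db; the chord is Db-F-Ab.
The figure 6 means first inversion — the third is in the bass.

F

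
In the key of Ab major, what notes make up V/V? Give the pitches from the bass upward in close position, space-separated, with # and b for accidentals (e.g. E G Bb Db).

The slash means an applied dominant: we want the dominant of V. In Ab major, V is Eb major, and its dominant is built on Bb.
Building a major triad on Bb gives Bb-D-F.

Bb D F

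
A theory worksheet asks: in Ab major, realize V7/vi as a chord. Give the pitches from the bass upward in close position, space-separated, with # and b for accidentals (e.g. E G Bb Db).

The slash means an applied dominant: we want the dominant of vi. In Ab major, vi is F minor, and its dominant is built on C.
Building a dominant seventh chord on C gives C-E-G-Bb.

C E G Bb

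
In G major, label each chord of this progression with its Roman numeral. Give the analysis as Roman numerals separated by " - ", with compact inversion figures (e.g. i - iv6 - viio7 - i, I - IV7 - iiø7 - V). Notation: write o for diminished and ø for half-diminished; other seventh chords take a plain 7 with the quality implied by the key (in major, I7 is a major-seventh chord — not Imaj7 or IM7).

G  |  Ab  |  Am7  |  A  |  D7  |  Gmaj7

I - bII - ii7 - V/V - V7 - I7

G has root G, degree 1 in G major, so I.
Ab: major triad on Ab — chromatic; Ab is the lowered second degree, so this is the Neapolitan chord, bII.
Am7: root A is the supertonic; minor seventh chord there is ii7.
A is the secondary dominant of V (major triad on A): V/V.
D7: root D is the dominant; dominant seventh chord there is V7.
Gmaj7: major seventh chord on G = scale degree 1 → I7.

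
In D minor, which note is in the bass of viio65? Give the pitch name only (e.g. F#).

E

viio in D minor has root C#; the chord is C#-E-G-Bb.
The figure 65 means first inversion — the third is in the bass.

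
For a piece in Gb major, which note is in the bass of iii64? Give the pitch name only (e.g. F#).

F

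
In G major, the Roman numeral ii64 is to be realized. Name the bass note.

ii in G major has root A; the chord is A-C-E.
The figure 64 means second inversion — the fifth is in the bass.

E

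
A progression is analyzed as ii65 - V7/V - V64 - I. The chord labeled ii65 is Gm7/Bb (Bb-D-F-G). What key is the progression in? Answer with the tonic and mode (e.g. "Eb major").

The anchor chord is a minor seventh chord on G, labeled ii65.
ii65 on G implies G is the supertonic; that puts the tonic at F, and the lowercase numeral fits major mode.

F major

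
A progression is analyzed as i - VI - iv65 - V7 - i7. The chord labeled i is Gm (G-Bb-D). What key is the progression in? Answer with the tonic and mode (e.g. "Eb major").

G minor

The chord Gm is a minor triad rooted on G; its label is i.
If G is scale degree 1 and the mode makes that degree carry a minor triad, the tonic is G and the mode is minor.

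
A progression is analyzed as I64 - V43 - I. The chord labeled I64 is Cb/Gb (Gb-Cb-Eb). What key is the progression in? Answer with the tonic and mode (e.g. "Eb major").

Cb major

The anchor chord is a major triad on Cb, labeled I64.
If Cb is scale degree 1 and the mode makes that degree carry a major triad, the tonic is Cb and the mode is major.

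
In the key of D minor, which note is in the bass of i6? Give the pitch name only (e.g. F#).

F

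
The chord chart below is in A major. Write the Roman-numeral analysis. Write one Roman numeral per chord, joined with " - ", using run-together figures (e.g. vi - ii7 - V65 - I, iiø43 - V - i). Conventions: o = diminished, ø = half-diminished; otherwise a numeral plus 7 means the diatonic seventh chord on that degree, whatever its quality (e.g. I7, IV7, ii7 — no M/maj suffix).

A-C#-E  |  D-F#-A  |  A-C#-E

I - IV - I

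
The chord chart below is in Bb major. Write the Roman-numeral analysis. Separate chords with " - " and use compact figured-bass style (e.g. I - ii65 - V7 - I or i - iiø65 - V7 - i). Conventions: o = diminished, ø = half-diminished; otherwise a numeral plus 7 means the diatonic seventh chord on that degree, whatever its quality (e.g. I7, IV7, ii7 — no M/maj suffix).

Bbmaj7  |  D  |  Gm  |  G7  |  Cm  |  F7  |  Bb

I7 - V/vi - vi - V7/ii - ii - V7 - I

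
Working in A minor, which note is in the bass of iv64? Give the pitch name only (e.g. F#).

A

iv in A minor has root D; the chord is D-F-A.
The figure 64 means second inversion — the fifth is in the bass.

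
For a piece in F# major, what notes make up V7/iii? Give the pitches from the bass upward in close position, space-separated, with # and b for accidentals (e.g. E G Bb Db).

The slash means an applied dominant: we want the dominant of iii. In F# major, iii is A# minor, and its dominant is built on E#.
Building a dominant seventh chord on E# gives E#-G##-B#-D#.

E# G## B# D#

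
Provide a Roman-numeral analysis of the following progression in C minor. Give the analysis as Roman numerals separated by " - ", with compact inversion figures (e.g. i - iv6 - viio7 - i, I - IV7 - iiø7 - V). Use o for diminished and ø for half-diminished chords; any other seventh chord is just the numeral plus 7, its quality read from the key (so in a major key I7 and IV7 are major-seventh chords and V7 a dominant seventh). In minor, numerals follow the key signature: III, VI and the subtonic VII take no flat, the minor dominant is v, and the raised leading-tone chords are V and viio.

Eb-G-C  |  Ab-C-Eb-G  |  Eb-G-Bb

i6 - VI7 - III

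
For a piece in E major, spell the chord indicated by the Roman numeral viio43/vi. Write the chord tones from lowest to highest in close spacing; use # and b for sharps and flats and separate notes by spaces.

The slash marks an applied leading-tone chord: viio of vi. In E major, vi is C#, so the leading tone to it is B#, a half step below.
Building a fully diminished seventh chord on B# gives B#-D#-F#-A.
The figured bass 43 indicates second inversion, placing the fifth (F#) in the bass: F#-A-B#-D#.

F# A B# D#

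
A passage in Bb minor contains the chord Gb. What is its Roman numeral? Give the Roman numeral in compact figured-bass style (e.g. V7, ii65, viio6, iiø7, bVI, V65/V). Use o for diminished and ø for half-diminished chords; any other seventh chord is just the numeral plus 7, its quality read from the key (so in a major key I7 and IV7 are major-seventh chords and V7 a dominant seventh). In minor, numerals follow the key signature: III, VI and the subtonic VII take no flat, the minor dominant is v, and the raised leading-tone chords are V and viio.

VI

Stacked in thirds the chord is Gb-Bb-Db: a major triad on Gb.
Gb is scale degree 6 in Bb minor, and a major triad on that degree is written VI.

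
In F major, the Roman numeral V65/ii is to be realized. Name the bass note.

The applied chord V65/ii is rooted on D: D-F#-A-C.
The figure 65 means first inversion — the third is in the bass.

F#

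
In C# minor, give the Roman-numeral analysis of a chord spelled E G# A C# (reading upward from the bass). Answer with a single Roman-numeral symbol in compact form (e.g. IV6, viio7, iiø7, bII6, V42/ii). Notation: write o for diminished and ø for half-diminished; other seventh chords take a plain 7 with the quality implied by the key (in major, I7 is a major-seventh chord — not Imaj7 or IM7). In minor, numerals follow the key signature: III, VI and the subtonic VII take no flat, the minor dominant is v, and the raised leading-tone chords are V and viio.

VI43

The pitches A-C#-E-G# form a major seventh chord rooted on A.
In C# minor, A is the submediant; the diatonic major seventh chord there is VI7.
With E in the bass the chord is in second inversion, so the figured bass is 43.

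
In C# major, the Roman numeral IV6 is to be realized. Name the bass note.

IV in C# major has root F#; the chord is F#-A#-C#.
The figure 6 means first inversion — the third is in the bass.

A#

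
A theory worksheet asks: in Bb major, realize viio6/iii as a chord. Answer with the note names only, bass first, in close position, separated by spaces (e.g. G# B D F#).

E G C#

The slash marks an applied leading-tone chord: viio of iii. In Bb major, iii is D, so the leading tone to it is C#, a half step below.
Building a diminished triad on C# gives C#-E-G.
With the 6 figure the chord is in first inversion; from the bass E upward in close position it reads E-G-C#.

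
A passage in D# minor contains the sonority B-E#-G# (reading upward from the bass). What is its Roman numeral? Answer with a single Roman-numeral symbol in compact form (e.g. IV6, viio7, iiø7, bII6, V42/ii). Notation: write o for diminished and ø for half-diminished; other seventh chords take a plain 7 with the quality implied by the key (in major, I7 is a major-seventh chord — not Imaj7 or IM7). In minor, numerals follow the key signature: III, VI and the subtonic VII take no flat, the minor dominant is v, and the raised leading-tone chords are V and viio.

iio64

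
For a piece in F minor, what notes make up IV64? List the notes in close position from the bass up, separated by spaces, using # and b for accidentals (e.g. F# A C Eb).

F Bb D

IV64 is the major subdominant, borrowed from the parallel major. In F minor that root is Bb.
So the chord is Bb-D-F, a major triad.
With the 64 figure the chord is in second inversion; from the bass F upward in close position it reads F-Bb-D.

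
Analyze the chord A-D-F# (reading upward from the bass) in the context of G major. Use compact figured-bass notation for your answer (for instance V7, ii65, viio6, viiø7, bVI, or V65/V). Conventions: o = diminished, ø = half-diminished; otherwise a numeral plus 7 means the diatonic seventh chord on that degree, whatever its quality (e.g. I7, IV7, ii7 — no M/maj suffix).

V64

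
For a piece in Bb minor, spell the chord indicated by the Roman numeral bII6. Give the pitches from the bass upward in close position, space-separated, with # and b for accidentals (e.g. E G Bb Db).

Scale degree 2 in Bb minor is C; lowering it a half step gives Cb. bII6 is the Neapolitan sixth — a major triad on the lowered second degree, here in its customary first inversion.
So the chord is Cb-Eb-Gb.
With the 6 figure the chord is in first inversion; from the bass Eb upward in close position it reads Eb-Gb-Cb.

Eb Gb Cb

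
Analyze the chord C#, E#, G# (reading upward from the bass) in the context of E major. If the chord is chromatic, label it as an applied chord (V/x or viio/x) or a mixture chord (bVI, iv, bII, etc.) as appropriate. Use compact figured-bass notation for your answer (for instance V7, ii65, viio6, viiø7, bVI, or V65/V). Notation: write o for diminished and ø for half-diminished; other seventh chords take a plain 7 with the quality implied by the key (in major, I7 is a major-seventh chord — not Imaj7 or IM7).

The pitches C#-E#-G# form a major triad rooted on C#.
C# is not a diatonic chord root with this quality in E major, but it lies a perfect fifth above F# (ii), so the chord functions as an applied dominant of ii.

V/ii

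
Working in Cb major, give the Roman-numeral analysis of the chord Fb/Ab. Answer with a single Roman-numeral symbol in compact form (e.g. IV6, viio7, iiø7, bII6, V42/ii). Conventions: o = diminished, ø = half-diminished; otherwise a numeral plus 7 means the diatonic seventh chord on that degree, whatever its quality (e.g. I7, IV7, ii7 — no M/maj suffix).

Stacked in thirds the chord is Fb-Ab-Cb: a major triad on Fb.
In Cb major, Fb is the subdominant; the diatonic major triad there is IV.
With Ab in the bass the chord is in first inversion, so the figured bass is 6.

IV6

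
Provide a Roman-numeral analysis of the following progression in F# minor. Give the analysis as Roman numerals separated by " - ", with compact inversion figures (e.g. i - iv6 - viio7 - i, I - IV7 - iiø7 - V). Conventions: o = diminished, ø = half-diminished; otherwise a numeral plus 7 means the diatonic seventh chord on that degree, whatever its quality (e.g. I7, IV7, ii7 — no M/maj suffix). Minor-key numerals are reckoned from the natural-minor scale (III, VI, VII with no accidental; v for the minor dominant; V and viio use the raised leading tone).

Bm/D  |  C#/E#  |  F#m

iv6 - V6 - i

Bm/D: root B is the subdominant; minor triad there is iv6.
C#/E# has root C#, degree 5 in F# minor, so V6.
F#m: root F# is the tonic; minor triad there is i.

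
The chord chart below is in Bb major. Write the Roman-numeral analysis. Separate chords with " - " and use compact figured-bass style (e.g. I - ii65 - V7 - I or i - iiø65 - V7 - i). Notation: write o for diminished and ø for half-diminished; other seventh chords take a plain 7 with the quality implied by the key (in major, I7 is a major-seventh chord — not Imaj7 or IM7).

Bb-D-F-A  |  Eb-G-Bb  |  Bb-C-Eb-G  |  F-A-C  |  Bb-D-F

I7 - IV - ii42 - V - I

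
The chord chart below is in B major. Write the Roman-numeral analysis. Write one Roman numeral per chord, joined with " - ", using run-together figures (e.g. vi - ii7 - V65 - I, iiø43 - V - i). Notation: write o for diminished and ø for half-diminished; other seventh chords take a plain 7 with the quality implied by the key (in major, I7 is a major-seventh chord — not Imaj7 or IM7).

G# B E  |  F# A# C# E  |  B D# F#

IV6 - V7 - I

G#-B-E has root E, degree 4 in B major, so IV6.
F#-A#-C#-E has root F#, degree 5 in B major, so V7.
B-D#-F# has root B, degree 1 in B major, so I.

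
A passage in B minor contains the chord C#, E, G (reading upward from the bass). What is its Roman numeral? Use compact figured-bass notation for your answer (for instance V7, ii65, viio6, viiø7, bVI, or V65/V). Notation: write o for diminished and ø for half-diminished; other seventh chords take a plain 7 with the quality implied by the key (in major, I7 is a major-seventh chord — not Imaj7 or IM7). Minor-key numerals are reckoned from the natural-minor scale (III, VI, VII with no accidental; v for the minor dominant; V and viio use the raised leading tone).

Stacked in thirds the chord is C#-E-G: a diminished triad on C#.
C# is scale degree 2 in B minor, and a diminished triad on that degree is written iio.

iio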